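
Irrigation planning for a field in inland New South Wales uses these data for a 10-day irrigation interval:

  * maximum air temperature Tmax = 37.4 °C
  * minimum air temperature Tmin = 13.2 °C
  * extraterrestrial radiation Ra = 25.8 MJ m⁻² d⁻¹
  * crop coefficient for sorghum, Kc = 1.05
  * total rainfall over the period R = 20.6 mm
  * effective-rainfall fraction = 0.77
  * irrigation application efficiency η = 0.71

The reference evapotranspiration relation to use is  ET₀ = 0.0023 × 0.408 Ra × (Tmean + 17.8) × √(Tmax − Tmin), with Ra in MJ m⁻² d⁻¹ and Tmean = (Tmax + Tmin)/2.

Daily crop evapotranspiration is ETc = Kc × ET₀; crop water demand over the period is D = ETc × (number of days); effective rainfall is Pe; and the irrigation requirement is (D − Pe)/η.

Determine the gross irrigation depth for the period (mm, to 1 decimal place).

Tmean = (37.4 + 13.2)/2 = 25.30 °C
0.408 Ra = 0.408 × 25.8 = 10.5264 mm/d equivalent
ET₀ = 0.0023 × 10.5264 × (25.30 + 17.8) × √24.2 = 0.0023 × 10.5264 × 43.10 × 4.9193 = 5.1332 mm/d
ETc = Kc × ET₀ = 1.05 × 5.1332 = 5.3899 mm/d
Crop demand D = ETc × 10 d = 5.3899 × 10 = 53.899 mm
Pe = 0.77 × 20.6 = 15.862 mm
D − Pe = 53.899 − 15.862 = 38.037 mm
Gross irrigation = 38.037 / 0.71 = 53.573 mm

53.6 mm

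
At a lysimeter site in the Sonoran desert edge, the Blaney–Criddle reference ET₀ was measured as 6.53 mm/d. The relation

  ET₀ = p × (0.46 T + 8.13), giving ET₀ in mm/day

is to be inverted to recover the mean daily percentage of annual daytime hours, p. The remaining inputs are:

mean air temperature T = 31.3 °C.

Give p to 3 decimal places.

p = ET₀ / (0.46 T + 8.13) = 6.53 / (0.46 × 31.3 + 8.13) = 6.53 / 22.528 = 0.2899

0.290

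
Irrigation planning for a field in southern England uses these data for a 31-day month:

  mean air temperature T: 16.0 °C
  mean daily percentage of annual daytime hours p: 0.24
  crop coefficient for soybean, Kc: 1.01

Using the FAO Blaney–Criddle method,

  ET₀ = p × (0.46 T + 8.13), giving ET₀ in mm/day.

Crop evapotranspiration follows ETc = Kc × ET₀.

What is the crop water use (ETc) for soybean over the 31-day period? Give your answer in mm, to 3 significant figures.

ET₀ = 0.24 × (0.46 × 16.0 + 8.13) = 0.24 × 15.490 = 3.7176 mm/d
ETc = Kc × ET₀ = 1.01 × 3.7176 = 3.7548 mm/d
Over 31 days: 3.7548 × 31 = 116.399 mm

116 mm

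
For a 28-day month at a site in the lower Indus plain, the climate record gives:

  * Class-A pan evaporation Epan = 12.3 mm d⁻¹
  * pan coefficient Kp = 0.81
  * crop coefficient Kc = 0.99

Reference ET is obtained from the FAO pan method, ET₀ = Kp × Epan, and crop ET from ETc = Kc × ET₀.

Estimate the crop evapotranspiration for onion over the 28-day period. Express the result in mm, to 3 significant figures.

ET₀ = 0.81 × 12.3 = 9.9630 mm/d
ETc = Kc × ET₀ = 0.99 × 9.9630 = 9.8634 mm/d
Over 28 days: 9.8634 × 28 = 276.175 mm

276 mm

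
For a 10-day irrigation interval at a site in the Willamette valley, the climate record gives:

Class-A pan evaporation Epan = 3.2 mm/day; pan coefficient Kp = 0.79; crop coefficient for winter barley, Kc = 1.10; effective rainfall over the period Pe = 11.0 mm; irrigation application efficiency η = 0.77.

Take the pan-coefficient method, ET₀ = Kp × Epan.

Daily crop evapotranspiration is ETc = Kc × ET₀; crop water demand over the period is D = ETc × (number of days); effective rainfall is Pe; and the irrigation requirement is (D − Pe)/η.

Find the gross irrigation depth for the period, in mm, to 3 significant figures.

ET₀ = 0.79 × 3.2 = 2.5280 mm/d
ETc = Kc × ET₀ = 1.10 × 2.5280 = 2.7808 mm/d
Crop demand D = ETc × 10 d = 2.7808 × 10 = 27.808 mm
D − Pe = 27.808 − 11.0 = 16.808 mm
Gross irrigation = 16.808 / 0.77 = 21.829 mm

21.8 mm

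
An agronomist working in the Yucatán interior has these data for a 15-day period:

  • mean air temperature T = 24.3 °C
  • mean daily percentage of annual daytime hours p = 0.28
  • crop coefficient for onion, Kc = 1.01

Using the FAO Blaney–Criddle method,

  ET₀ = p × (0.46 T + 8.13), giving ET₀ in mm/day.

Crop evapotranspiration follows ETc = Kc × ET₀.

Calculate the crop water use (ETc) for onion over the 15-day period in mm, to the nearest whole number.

82 mm

ET₀ = 0.28 × (0.46 × 24.3 + 8.13) = 0.28 × 19.308 = 5.4062 mm/d
ETc = Kc × ET₀ = 1.01 × 5.4062 = 5.4603 mm/d
Over 15 days: 5.4603 × 15 = 81.905 mm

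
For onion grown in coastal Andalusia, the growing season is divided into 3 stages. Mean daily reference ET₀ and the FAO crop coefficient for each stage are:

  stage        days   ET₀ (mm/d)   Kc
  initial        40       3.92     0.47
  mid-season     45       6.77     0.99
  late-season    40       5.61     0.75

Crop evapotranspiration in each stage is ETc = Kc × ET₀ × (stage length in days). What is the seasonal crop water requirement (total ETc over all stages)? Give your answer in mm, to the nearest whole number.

initial: 0.47 × 3.92 × 40 = 73.70 mm
mid-season: 0.99 × 6.77 × 45 = 301.60 mm
late-season: 0.75 × 5.61 × 40 = 168.30 mm
Seasonal total = 543.60 mm

544 mm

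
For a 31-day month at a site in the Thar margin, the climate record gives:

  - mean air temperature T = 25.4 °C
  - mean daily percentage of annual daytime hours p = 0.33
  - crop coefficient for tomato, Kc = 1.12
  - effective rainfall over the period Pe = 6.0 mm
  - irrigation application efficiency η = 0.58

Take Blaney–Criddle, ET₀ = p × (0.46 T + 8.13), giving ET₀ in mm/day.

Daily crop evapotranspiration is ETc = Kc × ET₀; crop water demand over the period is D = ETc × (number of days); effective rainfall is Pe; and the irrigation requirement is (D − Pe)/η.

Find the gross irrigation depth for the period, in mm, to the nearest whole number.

381 mm

ET₀ = 0.33 × (0.46 × 25.4 + 8.13) = 0.33 × 19.814 = 6.5386 mm/d
ETc = Kc × ET₀ = 1.12 × 6.5386 = 7.3232 mm/d
Crop demand D = ETc × 31 d = 7.3232 × 31 = 227.019 mm
D − Pe = 227.019 − 6.0 = 221.019 mm
Gross irrigation = 221.019 / 0.58 = 381.067 mm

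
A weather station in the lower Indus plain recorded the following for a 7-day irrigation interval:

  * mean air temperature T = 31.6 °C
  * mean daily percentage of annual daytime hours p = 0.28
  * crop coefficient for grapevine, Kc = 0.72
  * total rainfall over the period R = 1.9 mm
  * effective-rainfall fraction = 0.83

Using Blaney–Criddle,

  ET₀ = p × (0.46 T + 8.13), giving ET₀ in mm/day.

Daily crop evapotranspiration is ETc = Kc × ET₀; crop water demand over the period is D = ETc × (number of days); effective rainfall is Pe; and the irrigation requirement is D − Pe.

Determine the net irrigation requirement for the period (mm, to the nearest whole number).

30 mm

ET₀ = 0.28 × (0.46 × 31.6 + 8.13) = 0.28 × 22.666 = 6.3465 mm/d
ETc = Kc × ET₀ = 0.72 × 6.3465 = 4.5695 mm/d
Crop demand D = ETc × 7 d = 4.5695 × 7 = 31.987 mm
Pe = 0.83 × 1.9 = 1.577 mm
D − Pe = 31.987 − 1.577 = 30.410 mm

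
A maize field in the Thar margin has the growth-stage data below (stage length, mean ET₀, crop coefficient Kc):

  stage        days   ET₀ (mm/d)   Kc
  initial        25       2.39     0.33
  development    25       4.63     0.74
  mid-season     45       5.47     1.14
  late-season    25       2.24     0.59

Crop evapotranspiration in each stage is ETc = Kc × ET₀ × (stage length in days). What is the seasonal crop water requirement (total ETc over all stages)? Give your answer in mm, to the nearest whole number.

initial: 0.33 × 2.39 × 25 = 19.72 mm
development: 0.74 × 4.63 × 25 = 85.66 mm
mid-season: 1.14 × 5.47 × 45 = 280.61 mm
late-season: 0.59 × 2.24 × 25 = 33.04 mm
Seasonal total = 419.03 mm

419 mm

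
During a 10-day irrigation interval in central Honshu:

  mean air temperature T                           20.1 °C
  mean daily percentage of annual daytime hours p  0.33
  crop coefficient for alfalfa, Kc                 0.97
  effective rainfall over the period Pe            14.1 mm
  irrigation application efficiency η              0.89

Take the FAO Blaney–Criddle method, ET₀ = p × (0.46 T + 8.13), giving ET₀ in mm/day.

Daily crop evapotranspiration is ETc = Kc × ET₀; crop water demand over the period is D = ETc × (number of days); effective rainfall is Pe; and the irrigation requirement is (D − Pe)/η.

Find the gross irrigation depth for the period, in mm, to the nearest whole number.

ET₀ = 0.33 × (0.46 × 20.1 + 8.13) = 0.33 × 17.376 = 5.7341 mm/d
ETc = Kc × ET₀ = 0.97 × 5.7341 = 5.5621 mm/d
Crop demand D = ETc × 10 d = 5.5621 × 10 = 55.621 mm
D − Pe = 55.621 − 14.1 = 41.521 mm
Gross irrigation = 41.521 / 0.89 = 46.653 mm

47 mm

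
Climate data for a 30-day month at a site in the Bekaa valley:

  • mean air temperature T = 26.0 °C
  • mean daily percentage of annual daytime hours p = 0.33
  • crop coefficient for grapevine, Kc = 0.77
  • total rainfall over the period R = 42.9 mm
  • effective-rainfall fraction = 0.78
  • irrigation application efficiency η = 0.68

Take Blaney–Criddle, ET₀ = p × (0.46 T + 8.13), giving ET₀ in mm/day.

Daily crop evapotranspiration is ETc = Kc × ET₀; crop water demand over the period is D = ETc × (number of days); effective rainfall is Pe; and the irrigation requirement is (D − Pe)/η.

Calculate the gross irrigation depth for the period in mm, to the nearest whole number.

ET₀ = 0.33 × (0.46 × 26.0 + 8.13) = 0.33 × 20.090 = 6.6297 mm/d
ETc = Kc × ET₀ = 0.77 × 6.6297 = 5.1049 mm/d
Crop demand D = ETc × 30 d = 5.1049 × 30 = 153.147 mm
Pe = 0.78 × 42.9 = 33.462 mm
D − Pe = 153.147 − 33.462 = 119.685 mm
Gross irrigation = 119.685 / 0.68 = 176.007 mm

176 mm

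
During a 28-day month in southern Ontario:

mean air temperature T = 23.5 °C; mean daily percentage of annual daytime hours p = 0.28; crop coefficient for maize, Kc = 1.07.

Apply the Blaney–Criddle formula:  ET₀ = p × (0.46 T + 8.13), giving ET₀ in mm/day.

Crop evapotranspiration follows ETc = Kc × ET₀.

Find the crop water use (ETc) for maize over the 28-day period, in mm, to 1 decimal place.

158.9 mm

ET₀ = 0.28 × (0.46 × 23.5 + 8.13) = 0.28 × 18.940 = 5.3032 mm/d
ETc = Kc × ET₀ = 1.07 × 5.3032 = 5.6744 mm/d
Over 28 days: 5.6744 × 28 = 158.883 mm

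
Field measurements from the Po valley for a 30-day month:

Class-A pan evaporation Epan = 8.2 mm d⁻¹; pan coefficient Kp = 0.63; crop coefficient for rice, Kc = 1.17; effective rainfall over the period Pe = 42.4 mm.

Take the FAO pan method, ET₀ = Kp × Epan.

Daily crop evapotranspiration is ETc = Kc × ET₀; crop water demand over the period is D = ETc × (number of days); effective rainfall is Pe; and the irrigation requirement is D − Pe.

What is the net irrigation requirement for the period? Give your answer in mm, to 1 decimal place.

ET₀ = 0.63 × 8.2 = 5.1660 mm/d
ETc = Kc × ET₀ = 1.17 × 5.1660 = 6.0442 mm/d
Crop demand D = ETc × 30 d = 6.0442 × 30 = 181.326 mm
D − Pe = 181.326 − 42.4 = 138.926 mm

138.9 mm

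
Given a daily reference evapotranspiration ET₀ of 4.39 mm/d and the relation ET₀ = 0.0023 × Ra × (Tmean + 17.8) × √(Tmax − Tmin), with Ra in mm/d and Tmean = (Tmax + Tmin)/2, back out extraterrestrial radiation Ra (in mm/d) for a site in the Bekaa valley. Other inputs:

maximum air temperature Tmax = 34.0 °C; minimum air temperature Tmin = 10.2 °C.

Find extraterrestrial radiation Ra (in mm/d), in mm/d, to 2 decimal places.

Tmean = 22.10 °C; √ΔT = 4.8785
Ra = ET₀ / [0.0023 × (Tmean+17.8) × √ΔT] = 4.39 / (0.0023 × 39.90 × 4.8785) = 9.806 mm/d

9.81 mm/d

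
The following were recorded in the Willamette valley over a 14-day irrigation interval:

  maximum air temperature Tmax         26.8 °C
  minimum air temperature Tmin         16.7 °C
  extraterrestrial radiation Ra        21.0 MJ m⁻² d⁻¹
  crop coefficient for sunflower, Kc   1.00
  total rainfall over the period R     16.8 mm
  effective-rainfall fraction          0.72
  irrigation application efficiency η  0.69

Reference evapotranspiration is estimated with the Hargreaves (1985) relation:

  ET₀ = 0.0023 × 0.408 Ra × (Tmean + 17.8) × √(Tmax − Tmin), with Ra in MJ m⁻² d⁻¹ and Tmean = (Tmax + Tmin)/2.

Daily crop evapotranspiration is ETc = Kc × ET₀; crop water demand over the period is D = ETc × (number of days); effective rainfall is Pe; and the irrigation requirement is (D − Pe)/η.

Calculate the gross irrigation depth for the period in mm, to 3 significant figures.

32.7 mm

Tmean = (26.8 + 16.7)/2 = 21.75 °C
0.408 Ra = 0.408 × 21.0 = 8.5680 mm/d equivalent
ET₀ = 0.0023 × 8.5680 × (21.75 + 17.8) × √10.1 = 0.0023 × 8.5680 × 39.55 × 3.1780 = 2.4769 mm/d
ETc = Kc × ET₀ = 1.00 × 2.4769 = 2.4769 mm/d
Crop demand D = ETc × 14 d = 2.4769 × 14 = 34.677 mm
Pe = 0.72 × 16.8 = 12.096 mm
D − Pe = 34.677 − 12.096 = 22.581 mm
Gross irrigation = 22.581 / 0.69 = 32.726 mm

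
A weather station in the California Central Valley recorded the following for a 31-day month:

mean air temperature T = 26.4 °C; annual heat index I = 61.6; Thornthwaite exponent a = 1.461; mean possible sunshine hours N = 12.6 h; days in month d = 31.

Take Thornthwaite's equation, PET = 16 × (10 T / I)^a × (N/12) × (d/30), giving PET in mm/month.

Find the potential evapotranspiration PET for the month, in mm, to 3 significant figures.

146 mm

10T/I = 10 × 26.4 / 61.6 = 4.2857
(10T/I)^a = 4.2857^1.461 = 8.3827
Uncorrected PET = 16 × 8.3827 = 134.123 mm
Correction = (N/12)(d/30) = (12.6/12)(31/30) = 1.0850
PET = 134.123 × 1.0850 = 145.523 mm/month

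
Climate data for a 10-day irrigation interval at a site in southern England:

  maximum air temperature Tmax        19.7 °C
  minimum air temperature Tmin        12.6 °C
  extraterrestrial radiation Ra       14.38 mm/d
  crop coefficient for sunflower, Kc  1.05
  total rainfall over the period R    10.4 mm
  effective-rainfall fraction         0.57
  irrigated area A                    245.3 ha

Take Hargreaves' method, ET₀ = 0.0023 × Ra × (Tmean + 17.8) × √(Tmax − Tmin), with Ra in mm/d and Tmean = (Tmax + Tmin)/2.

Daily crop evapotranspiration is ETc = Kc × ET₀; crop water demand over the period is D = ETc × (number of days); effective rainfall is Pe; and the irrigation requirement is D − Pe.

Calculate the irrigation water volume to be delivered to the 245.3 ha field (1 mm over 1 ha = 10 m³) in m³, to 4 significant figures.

62520 m³

Tmean = (19.7 + 12.6)/2 = 16.15 °C
ET₀ = 0.0023 × 14.38 × (16.15 + 17.8) × √7.1 = 0.0023 × 14.38 × 33.95 × 2.6646 = 2.9920 mm/d
ETc = Kc × ET₀ = 1.05 × 2.9920 = 3.1416 mm/d
Crop demand D = ETc × 10 d = 3.1416 × 10 = 31.416 mm
Pe = 0.57 × 10.4 = 5.928 mm
D − Pe = 31.416 − 5.928 = 25.488 mm
Volume = 25.488 mm × 245.3 ha × 10 = 62522.1 m³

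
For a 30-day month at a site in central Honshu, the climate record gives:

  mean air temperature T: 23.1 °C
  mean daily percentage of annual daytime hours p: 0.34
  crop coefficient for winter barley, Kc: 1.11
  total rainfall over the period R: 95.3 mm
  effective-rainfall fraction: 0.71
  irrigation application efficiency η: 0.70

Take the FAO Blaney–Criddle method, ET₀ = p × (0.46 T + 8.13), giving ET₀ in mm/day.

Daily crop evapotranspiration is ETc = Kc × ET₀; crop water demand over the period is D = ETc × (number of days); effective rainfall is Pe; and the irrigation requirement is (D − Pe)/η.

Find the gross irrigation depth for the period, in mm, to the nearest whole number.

207 mm

ET₀ = 0.34 × (0.46 × 23.1 + 8.13) = 0.34 × 18.756 = 6.3770 mm/d
ETc = Kc × ET₀ = 1.11 × 6.3770 = 7.0785 mm/d
Crop demand D = ETc × 30 d = 7.0785 × 30 = 212.355 mm
Pe = 0.71 × 95.3 = 67.663 mm
D − Pe = 212.355 − 67.663 = 144.692 mm
Gross irrigation = 144.692 / 0.70 = 206.703 mm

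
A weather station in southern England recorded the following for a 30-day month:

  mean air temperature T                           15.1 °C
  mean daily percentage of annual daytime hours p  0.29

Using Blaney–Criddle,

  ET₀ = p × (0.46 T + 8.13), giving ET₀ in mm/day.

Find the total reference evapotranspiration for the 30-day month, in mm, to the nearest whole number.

ET₀ = 0.29 × (0.46 × 15.1 + 8.13) = 0.29 × 15.076 = 4.3720 mm/d
Monthly total = 4.3720 × 30 = 131.160 mm

131 mm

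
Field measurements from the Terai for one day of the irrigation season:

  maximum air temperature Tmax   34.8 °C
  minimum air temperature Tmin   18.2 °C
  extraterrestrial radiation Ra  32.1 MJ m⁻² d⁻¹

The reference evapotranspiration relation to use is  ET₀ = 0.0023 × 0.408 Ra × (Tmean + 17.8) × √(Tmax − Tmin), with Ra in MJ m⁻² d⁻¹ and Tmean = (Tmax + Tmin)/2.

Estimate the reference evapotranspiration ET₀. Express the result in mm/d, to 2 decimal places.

Tmean = (34.8 + 18.2)/2 = 26.50 °C
0.408 Ra = 0.408 × 32.1 = 13.0968 mm/d equivalent
ET₀ = 0.0023 × 13.0968 × (26.50 + 17.8) × √16.6 = 0.0023 × 13.0968 × 44.30 × 4.0743 = 5.4369 mm/d

5.44 mm/d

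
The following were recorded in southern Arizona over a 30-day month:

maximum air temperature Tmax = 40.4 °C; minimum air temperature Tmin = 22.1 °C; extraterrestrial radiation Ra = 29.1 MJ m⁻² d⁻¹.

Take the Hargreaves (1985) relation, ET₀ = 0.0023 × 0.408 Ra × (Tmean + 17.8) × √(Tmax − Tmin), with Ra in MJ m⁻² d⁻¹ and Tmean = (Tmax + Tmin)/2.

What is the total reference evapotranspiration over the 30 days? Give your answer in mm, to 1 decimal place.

Tmean = (40.4 + 22.1)/2 = 31.25 °C
0.408 Ra = 0.408 × 29.1 = 11.8728 mm/d equivalent
ET₀ = 0.0023 × 11.8728 × (31.25 + 17.8) × √18.3 = 0.0023 × 11.8728 × 49.05 × 4.2778 = 5.7298 mm/d
Over 30 days: 5.7298 × 30 = 171.894 mm

171.9 mm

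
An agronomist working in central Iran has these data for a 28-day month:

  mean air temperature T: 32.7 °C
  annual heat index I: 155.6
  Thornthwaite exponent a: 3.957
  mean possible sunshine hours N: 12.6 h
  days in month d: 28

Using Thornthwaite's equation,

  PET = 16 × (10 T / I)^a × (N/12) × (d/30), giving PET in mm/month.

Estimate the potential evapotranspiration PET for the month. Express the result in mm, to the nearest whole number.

296 mm

10T/I = 10 × 32.7 / 155.6 = 2.1015
(10T/I)^a = 2.1015^3.957 = 18.8907
Uncorrected PET = 16 × 18.8907 = 302.251 mm
Correction = (N/12)(d/30) = (12.6/12)(28/30) = 0.9800
PET = 302.251 × 0.9800 = 296.206 mm/month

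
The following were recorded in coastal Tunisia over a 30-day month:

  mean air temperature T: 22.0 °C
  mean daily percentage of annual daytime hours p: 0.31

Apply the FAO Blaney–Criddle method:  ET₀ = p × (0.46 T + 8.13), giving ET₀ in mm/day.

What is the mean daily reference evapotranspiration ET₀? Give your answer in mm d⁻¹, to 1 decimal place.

5.7 mm d⁻¹

ET₀ = 0.31 × (0.46 × 22.0 + 8.13) = 0.31 × 18.250 = 5.6575 mm/d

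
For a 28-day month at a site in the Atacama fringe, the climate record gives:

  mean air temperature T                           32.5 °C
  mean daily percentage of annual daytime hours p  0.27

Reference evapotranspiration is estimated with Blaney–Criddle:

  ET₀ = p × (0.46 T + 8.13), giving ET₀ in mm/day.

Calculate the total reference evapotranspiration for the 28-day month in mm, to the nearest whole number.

ET₀ = 0.27 × (0.46 × 32.5 + 8.13) = 0.27 × 23.080 = 6.2316 mm/d
Monthly total = 6.2316 × 28 = 174.485 mm

174 mm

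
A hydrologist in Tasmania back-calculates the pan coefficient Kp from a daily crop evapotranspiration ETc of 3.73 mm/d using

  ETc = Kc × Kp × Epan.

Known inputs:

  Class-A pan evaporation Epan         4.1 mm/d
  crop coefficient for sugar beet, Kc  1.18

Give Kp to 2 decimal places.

ETc = Kc × Kp × Epan  ⇒  Kp = ETc / (Kc × Epan)
Kp = 3.73 / (1.18 × 4.1) = 3.73 / 4.838 = 0.7710

0.77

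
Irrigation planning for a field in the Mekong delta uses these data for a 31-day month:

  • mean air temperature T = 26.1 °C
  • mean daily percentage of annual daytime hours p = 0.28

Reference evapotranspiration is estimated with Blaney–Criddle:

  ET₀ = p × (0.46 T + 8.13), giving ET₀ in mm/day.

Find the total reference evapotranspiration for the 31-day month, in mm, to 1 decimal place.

ET₀ = 0.28 × (0.46 × 26.1 + 8.13) = 0.28 × 20.136 = 5.6381 mm/d
Monthly total = 5.6381 × 31 = 174.781 mm

174.8 mm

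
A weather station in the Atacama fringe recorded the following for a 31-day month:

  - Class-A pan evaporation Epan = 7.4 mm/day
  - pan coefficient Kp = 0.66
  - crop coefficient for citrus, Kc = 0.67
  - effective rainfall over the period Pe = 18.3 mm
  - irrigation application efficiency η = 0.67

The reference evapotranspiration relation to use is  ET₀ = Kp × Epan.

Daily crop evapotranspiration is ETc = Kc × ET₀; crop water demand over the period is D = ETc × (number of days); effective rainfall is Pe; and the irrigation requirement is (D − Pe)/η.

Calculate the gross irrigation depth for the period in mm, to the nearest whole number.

ET₀ = 0.66 × 7.4 = 4.8840 mm/d
ETc = Kc × ET₀ = 0.67 × 4.8840 = 3.2723 mm/d
Crop demand D = ETc × 31 d = 3.2723 × 31 = 101.441 mm
D − Pe = 101.441 − 18.3 = 83.141 mm
Gross irrigation = 83.141 / 0.67 = 124.091 mm

124 mm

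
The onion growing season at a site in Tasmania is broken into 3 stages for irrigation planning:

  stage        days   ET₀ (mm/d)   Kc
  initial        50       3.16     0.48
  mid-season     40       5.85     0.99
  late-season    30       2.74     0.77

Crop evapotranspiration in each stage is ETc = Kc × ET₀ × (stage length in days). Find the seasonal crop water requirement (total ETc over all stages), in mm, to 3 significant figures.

initial: 0.48 × 3.16 × 50 = 75.84 mm
mid-season: 0.99 × 5.85 × 40 = 231.66 mm
late-season: 0.77 × 2.74 × 30 = 63.29 mm
Seasonal total = 370.79 mm

371 mm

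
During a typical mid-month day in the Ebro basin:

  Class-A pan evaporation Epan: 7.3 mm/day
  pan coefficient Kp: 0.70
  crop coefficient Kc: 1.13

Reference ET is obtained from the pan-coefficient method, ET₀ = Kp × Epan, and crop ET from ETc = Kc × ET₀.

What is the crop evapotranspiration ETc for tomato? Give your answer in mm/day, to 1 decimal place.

ET₀ = 0.70 × 7.3 = 5.1100 mm/d
ETc = Kc × ET₀ = 1.13 × 5.1100 = 5.7743 mm/d

5.8 mm/day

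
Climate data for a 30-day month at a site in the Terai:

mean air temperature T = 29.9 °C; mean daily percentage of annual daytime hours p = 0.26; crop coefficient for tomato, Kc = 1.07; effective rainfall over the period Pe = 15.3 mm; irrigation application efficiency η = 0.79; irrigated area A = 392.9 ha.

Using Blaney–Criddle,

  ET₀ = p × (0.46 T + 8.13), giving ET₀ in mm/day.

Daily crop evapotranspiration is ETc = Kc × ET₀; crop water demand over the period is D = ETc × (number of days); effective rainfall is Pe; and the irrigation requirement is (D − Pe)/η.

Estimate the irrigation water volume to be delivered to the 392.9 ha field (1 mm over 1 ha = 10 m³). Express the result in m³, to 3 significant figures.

832000 m³

ET₀ = 0.26 × (0.46 × 29.9 + 8.13) = 0.26 × 21.884 = 5.6898 mm/d
ETc = Kc × ET₀ = 1.07 × 5.6898 = 6.0881 mm/d
Crop demand D = ETc × 30 d = 6.0881 × 30 = 182.643 mm
D − Pe = 182.643 − 15.3 = 167.343 mm
Gross irrigation = 167.343 / 0.79 = 211.827 mm
Volume = 211.827 mm × 392.9 ha × 10 = 832268.3 m³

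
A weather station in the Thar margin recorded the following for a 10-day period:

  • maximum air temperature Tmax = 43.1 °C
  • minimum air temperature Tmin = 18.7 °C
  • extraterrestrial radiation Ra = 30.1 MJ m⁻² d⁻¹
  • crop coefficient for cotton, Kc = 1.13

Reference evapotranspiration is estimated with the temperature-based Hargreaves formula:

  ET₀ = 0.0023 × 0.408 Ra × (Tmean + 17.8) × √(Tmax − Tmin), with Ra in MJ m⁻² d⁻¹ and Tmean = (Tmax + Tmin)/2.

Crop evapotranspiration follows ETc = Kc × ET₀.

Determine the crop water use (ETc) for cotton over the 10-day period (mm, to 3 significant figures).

Tmean = (43.1 + 18.7)/2 = 30.90 °C
0.408 Ra = 0.408 × 30.1 = 12.2808 mm/d equivalent
ET₀ = 0.0023 × 12.2808 × (30.90 + 17.8) × √24.4 = 0.0023 × 12.2808 × 48.70 × 4.9396 = 6.7948 mm/d
ETc = Kc × ET₀ = 1.13 × 6.7948 = 7.6781 mm/d
Over 10 days: 7.6781 × 10 = 76.781 mm

76.8 mm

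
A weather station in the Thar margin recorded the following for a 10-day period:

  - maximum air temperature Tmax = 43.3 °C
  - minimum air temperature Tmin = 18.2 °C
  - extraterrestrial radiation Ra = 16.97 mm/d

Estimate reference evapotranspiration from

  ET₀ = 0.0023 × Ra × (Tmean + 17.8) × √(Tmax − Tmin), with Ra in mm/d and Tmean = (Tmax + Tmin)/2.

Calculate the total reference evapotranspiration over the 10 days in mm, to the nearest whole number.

95 mm

Tmean = (43.3 + 18.2)/2 = 30.75 °C
ET₀ = 0.0023 × 16.97 × (30.75 + 17.8) × √25.1 = 0.0023 × 16.97 × 48.55 × 5.0100 = 9.4937 mm/d
Over 10 days: 9.4937 × 10 = 94.937 mm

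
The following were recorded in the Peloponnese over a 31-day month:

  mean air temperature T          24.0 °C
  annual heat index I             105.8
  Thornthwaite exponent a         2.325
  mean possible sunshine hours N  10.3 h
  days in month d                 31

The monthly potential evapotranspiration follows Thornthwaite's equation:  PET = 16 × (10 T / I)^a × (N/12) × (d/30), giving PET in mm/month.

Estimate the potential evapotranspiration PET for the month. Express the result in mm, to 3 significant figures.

95.3 mm

10T/I = 10 × 24.0 / 105.8 = 2.2684
(10T/I)^a = 2.2684^2.325 = 6.7150
Uncorrected PET = 16 × 6.7150 = 107.440 mm
Correction = (N/12)(d/30) = (10.3/12)(31/30) = 0.8869
PET = 107.440 × 0.8869 = 95.289 mm/month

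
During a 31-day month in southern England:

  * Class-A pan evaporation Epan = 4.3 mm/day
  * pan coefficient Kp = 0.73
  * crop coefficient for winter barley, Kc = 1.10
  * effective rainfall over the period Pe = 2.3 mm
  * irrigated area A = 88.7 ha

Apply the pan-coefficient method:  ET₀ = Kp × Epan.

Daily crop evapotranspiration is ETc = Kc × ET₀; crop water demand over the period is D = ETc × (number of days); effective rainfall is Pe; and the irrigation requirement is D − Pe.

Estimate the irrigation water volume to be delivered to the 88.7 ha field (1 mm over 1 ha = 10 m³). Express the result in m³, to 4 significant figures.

ET₀ = 0.73 × 4.3 = 3.1390 mm/d
ETc = Kc × ET₀ = 1.10 × 3.1390 = 3.4529 mm/d
Crop demand D = ETc × 31 d = 3.4529 × 31 = 107.040 mm
D − Pe = 107.040 − 2.3 = 104.740 mm
Volume = 104.740 mm × 88.7 ha × 10 = 92904.4 m³

92900 m³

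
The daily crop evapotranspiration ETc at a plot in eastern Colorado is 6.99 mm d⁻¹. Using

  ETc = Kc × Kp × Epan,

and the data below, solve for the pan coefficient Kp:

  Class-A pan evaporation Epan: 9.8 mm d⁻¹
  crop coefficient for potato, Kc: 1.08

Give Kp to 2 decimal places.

ETc = Kc × Kp × Epan  ⇒  Kp = ETc / (Kc × Epan)
Kp = 6.99 / (1.08 × 9.8) = 6.99 / 10.584 = 0.6604

0.66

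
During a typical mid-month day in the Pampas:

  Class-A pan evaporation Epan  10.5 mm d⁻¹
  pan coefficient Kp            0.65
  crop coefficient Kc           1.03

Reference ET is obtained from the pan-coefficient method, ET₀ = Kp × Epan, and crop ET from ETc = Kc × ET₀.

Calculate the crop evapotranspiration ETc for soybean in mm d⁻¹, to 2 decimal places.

7.03 mm d⁻¹

ET₀ = 0.65 × 10.5 = 6.8250 mm/d
ETc = Kc × ET₀ = 1.03 × 6.8250 = 7.0298 mm/d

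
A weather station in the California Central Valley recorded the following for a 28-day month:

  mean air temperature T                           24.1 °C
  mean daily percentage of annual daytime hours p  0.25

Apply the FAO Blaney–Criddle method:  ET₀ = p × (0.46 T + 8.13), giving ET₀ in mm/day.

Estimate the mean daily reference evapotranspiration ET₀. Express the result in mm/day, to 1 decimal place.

ET₀ = 0.25 × (0.46 × 24.1 + 8.13) = 0.25 × 19.216 = 4.8040 mm/d

4.8 mm/day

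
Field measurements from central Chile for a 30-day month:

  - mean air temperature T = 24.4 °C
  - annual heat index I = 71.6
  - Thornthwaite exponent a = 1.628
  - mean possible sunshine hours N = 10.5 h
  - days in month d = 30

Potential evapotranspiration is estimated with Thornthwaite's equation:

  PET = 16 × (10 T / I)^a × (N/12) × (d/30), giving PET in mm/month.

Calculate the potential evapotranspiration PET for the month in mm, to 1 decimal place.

10T/I = 10 × 24.4 / 71.6 = 3.4078
(10T/I)^a = 3.4078^1.628 = 7.3598
Uncorrected PET = 16 × 7.3598 = 117.757 mm
Correction = (N/12)(d/30) = (10.5/12)(30/30) = 0.8750
PET = 117.757 × 0.8750 = 103.037 mm/month

103.0 mm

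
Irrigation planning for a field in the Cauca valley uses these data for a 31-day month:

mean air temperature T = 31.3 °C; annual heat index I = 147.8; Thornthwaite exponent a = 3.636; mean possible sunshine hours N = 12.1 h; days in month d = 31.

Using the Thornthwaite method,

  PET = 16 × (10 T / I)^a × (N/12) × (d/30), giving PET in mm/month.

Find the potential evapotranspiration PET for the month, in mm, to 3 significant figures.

10T/I = 10 × 31.3 / 147.8 = 2.1177
(10T/I)^a = 2.1177^3.636 = 15.3053
Uncorrected PET = 16 × 15.3053 = 244.885 mm
Correction = (N/12)(d/30) = (12.1/12)(31/30) = 1.0419
PET = 244.885 × 1.0419 = 255.146 mm/month

255 mm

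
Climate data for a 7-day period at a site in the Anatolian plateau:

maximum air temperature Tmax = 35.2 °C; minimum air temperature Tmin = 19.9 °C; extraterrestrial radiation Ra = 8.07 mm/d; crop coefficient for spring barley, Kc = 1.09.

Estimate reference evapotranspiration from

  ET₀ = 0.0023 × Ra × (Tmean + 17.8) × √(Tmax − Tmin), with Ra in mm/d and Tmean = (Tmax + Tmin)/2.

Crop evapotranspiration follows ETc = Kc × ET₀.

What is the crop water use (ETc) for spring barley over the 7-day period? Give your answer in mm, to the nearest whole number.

Tmean = (35.2 + 19.9)/2 = 27.55 °C
ET₀ = 0.0023 × 8.07 × (27.55 + 17.8) × √15.3 = 0.0023 × 8.07 × 45.35 × 3.9115 = 3.2925 mm/d
ETc = Kc × ET₀ = 1.09 × 3.2925 = 3.5888 mm/d
Over 7 days: 3.5888 × 7 = 25.122 mm

25 mm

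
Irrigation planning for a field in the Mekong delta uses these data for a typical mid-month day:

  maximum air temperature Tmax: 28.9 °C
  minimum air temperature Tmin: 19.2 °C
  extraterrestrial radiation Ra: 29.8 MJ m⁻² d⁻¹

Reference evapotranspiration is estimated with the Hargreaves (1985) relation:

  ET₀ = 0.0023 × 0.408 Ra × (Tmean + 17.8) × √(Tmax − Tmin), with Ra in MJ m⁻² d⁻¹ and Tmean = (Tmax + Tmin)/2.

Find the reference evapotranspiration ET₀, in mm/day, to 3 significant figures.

Tmean = (28.9 + 19.2)/2 = 24.05 °C
0.408 Ra = 0.408 × 29.8 = 12.1584 mm/d equivalent
ET₀ = 0.0023 × 12.1584 × (24.05 + 17.8) × √9.7 = 0.0023 × 12.1584 × 41.85 × 3.1145 = 3.6449 mm/d

3.64 mm/day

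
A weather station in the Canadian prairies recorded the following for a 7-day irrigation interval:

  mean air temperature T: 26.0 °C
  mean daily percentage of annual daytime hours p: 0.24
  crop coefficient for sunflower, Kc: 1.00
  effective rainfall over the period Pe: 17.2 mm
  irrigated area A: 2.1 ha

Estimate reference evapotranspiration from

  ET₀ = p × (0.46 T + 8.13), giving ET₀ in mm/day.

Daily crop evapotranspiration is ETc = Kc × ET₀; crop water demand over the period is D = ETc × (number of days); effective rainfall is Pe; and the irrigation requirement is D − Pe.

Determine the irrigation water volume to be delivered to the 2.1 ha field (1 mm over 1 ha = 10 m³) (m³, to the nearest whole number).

348 m³

ET₀ = 0.24 × (0.46 × 26.0 + 8.13) = 0.24 × 20.090 = 4.8216 mm/d
ETc = Kc × ET₀ = 1.00 × 4.8216 = 4.8216 mm/d
Crop demand D = ETc × 7 d = 4.8216 × 7 = 33.751 mm
D − Pe = 33.751 − 17.2 = 16.551 mm
Volume = 16.551 mm × 2.1 ha × 10 = 347.6 m³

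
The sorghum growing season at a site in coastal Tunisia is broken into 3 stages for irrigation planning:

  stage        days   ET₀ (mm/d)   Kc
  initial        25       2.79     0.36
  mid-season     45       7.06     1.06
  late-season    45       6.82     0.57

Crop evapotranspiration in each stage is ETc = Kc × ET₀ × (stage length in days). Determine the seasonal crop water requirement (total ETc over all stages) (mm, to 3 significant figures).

initial: 0.36 × 2.79 × 25 = 25.11 mm
mid-season: 1.06 × 7.06 × 45 = 336.76 mm
late-season: 0.57 × 6.82 × 45 = 174.93 mm
Seasonal total = 536.80 mm

537 mm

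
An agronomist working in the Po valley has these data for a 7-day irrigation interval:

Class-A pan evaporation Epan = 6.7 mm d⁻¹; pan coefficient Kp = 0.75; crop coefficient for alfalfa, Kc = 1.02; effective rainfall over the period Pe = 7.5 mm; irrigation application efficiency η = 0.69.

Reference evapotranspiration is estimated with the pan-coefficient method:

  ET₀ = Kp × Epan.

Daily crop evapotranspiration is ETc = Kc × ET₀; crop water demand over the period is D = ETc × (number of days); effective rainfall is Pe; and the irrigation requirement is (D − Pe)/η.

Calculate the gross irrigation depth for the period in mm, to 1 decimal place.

ET₀ = 0.75 × 6.7 = 5.0250 mm/d
ETc = Kc × ET₀ = 1.02 × 5.0250 = 5.1255 mm/d
Crop demand D = ETc × 7 d = 5.1255 × 7 = 35.879 mm
D − Pe = 35.879 − 7.5 = 28.379 mm
Gross irrigation = 28.379 / 0.69 = 41.129 mm

41.1 mm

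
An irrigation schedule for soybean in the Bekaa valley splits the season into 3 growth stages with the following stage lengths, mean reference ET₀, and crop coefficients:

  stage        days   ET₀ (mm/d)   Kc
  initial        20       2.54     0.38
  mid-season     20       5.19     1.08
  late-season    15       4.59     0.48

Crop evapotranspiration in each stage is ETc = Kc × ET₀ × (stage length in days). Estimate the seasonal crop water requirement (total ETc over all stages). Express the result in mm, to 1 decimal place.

164.5 mm

initial: 0.38 × 2.54 × 20 = 19.30 mm
mid-season: 1.08 × 5.19 × 20 = 112.10 mm
late-season: 0.48 × 4.59 × 15 = 33.05 mm
Seasonal total = 164.45 mm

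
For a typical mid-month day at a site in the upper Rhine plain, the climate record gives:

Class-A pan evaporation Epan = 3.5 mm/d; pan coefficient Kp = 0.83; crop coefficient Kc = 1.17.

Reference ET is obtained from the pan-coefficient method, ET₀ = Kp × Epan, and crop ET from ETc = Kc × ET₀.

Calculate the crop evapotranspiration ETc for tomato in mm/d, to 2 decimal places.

ET₀ = 0.83 × 3.5 = 2.9050 mm/d
ETc = Kc × ET₀ = 1.17 × 2.9050 = 3.3989 mm/d

3.40 mm/d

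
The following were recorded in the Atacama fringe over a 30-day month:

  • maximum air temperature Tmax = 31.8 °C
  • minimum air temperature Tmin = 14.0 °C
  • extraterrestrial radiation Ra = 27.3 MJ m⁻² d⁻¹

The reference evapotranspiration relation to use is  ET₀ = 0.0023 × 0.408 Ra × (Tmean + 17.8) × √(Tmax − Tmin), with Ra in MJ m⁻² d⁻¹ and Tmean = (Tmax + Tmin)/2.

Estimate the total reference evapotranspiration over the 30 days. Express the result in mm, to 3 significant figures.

Tmean = (31.8 + 14.0)/2 = 22.90 °C
0.408 Ra = 0.408 × 27.3 = 11.1384 mm/d equivalent
ET₀ = 0.0023 × 11.1384 × (22.90 + 17.8) × √17.8 = 0.0023 × 11.1384 × 40.70 × 4.2190 = 4.3990 mm/d
Over 30 days: 4.3990 × 30 = 131.970 mm

132 mm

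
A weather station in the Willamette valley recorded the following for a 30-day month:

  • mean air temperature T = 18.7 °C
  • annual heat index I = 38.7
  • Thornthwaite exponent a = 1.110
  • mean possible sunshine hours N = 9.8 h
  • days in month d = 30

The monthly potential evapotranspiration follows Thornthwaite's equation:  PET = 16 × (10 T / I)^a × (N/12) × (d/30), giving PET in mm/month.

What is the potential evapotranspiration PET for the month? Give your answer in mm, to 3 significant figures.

10T/I = 10 × 18.7 / 38.7 = 4.8320
(10T/I)^a = 4.8320^1.110 = 5.7462
Uncorrected PET = 16 × 5.7462 = 91.939 mm
Correction = (N/12)(d/30) = (9.8/12)(30/30) = 0.8167
PET = 91.939 × 0.8167 = 75.087 mm/month

75.1 mm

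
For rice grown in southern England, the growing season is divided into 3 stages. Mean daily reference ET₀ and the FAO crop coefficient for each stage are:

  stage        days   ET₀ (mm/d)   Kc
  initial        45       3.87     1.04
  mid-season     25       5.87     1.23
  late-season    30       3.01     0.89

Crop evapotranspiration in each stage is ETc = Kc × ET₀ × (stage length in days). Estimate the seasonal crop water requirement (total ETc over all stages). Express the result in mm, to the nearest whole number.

442 mm

initial: 1.04 × 3.87 × 45 = 181.12 mm
mid-season: 1.23 × 5.87 × 25 = 180.50 mm
late-season: 0.89 × 3.01 × 30 = 80.37 mm
Seasonal total = 441.99 mm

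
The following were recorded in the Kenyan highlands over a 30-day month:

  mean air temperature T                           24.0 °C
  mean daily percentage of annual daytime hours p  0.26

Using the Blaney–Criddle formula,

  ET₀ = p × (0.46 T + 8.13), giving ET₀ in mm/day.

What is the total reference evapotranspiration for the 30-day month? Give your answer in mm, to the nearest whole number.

150 mm

ET₀ = 0.26 × (0.46 × 24.0 + 8.13) = 0.26 × 19.170 = 4.9842 mm/d
Monthly total = 4.9842 × 30 = 149.526 mm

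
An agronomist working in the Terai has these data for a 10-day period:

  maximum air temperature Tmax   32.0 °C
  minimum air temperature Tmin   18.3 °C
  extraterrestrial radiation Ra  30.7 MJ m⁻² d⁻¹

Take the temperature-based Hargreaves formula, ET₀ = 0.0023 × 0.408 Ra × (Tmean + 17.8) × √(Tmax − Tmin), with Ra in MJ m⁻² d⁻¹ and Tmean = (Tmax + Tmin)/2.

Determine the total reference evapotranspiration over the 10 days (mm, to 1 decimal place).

Tmean = (32.0 + 18.3)/2 = 25.15 °C
0.408 Ra = 0.408 × 30.7 = 12.5256 mm/d equivalent
ET₀ = 0.0023 × 12.5256 × (25.15 + 17.8) × √13.7 = 0.0023 × 12.5256 × 42.95 × 3.7014 = 4.5799 mm/d
Over 10 days: 4.5799 × 10 = 45.799 mm

45.8 mm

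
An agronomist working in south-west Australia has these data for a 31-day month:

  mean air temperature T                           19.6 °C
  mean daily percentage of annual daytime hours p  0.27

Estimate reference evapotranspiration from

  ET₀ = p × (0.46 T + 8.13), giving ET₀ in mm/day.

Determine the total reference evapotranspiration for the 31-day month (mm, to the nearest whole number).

ET₀ = 0.27 × (0.46 × 19.6 + 8.13) = 0.27 × 17.146 = 4.6294 mm/d
Monthly total = 4.6294 × 31 = 143.511 mm

144 mm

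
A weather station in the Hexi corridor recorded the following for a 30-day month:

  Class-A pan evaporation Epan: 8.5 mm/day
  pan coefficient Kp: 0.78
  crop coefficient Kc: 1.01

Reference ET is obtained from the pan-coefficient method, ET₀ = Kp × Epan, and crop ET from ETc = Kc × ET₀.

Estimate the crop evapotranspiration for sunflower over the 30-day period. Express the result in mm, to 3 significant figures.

201 mm

ET₀ = 0.78 × 8.5 = 6.6300 mm/d
ETc = Kc × ET₀ = 1.01 × 6.6300 = 6.6963 mm/d
Over 30 days: 6.6963 × 30 = 200.889 mm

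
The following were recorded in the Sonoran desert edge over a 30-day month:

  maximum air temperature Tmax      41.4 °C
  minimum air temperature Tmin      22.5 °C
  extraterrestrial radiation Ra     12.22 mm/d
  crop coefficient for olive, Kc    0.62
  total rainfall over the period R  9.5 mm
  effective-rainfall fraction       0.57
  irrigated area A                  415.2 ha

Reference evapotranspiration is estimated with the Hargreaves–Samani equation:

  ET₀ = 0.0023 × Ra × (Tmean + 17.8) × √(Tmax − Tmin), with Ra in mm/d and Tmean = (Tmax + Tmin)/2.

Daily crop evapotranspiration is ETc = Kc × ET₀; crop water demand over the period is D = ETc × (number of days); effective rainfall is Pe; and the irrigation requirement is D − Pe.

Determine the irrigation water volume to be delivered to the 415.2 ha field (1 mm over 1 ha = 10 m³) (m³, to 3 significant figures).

Tmean = (41.4 + 22.5)/2 = 31.95 °C
ET₀ = 0.0023 × 12.22 × (31.95 + 17.8) × √18.9 = 0.0023 × 12.22 × 49.75 × 4.3474 = 6.0789 mm/d
ETc = Kc × ET₀ = 0.62 × 6.0789 = 3.7689 mm/d
Crop demand D = ETc × 30 d = 3.7689 × 30 = 113.067 mm
Pe = 0.57 × 9.5 = 5.415 mm
D − Pe = 113.067 − 5.415 = 107.652 mm
Volume = 107.652 mm × 415.2 ha × 10 = 446971.1 m³

447000 m³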